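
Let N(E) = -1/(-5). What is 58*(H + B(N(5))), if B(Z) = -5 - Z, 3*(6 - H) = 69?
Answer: -6438/5 ≈ -1287.6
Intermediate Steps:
N(E) = ⅕ (N(E) = -1*(-⅕) = ⅕)
H = -17 (H = 6 - ⅓*69 = 6 - 23 = -17)
58*(H + B(N(5))) = 58*(-17 + (-5 - 1*⅕)) = 58*(-17 + (-5 - ⅕)) = 58*(-17 - 26/5) = 58*(-111/5) = -6438/5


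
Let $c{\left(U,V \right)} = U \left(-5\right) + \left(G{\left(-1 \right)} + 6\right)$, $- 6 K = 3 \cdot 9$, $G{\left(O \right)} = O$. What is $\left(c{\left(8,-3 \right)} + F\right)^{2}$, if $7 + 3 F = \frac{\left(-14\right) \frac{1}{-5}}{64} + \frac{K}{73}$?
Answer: $\frac{190203271129}{136422400} \approx 1394.2$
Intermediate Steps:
$K = - \frac{9}{2}$ ($K = - \frac{3 \cdot 9}{6} = \left(- \frac{1}{6}\right) 27 = - \frac{9}{2} \approx -4.5$)
$c{\left(U,V \right)} = 5 - 5 U$ ($c{\left(U,V \right)} = U \left(-5\right) + \left(-1 + 6\right) = - 5 U + 5 = 5 - 5 U$)
$F = - \frac{27323}{11680}$ ($F = - \frac{7}{3} + \frac{\frac{\left(-14\right) \frac{1}{-5}}{64} - \frac{9}{2 \cdot 73}}{3} = - \frac{7}{3} + \frac{\left(-14\right) \left(- \frac{1}{5}\right) \frac{1}{64} - \frac{9}{146}}{3} = - \frac{7}{3} + \frac{\frac{14}{5} \cdot \frac{1}{64} - \frac{9}{146}}{3} = - \frac{7}{3} + \frac{\frac{7}{160} - \frac{9}{146}}{3} = - \frac{7}{3} + \frac{1}{3} \left(- \frac{209}{11680}\right) = - \frac{7}{3} - \frac{209}{35040} = - \frac{27323}{11680} \approx -2.3393$)
$\left(c{\left(8,-3 \right)} + F\right)^{2} = \left(\left(5 - 40\right) - \frac{27323}{11680}\right)^{2} = \left(-35 - \frac{27323}{11680}\right)^{2} = \left(- \frac{436123}{11680}\right)^{2} = \frac{190203271129}{136422400}$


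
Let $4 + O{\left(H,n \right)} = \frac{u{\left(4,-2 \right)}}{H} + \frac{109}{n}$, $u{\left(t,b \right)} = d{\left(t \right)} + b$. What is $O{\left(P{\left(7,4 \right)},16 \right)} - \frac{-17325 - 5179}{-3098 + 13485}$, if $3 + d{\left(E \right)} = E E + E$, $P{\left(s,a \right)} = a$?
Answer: $\frac{1450699}{166192} \approx 8.729$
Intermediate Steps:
$d{\left(E \right)} = -3 + E + E^{2}$ ($d{\left(E \right)} = -3 + \left(E E + E\right) = -3 + \left(E^{2} + E\right) = -3 + \left(E + E^{2}\right) = -3 + E + E^{2}$)
$u{\left(t,b \right)} = -3 + b + t + t^{2}$ ($u{\left(t,b \right)} = \left(-3 + t + t^{2}\right) + b = -3 + b + t + t^{2}$)
$O{\left(H,n \right)} = -4 + \frac{15}{H} + \frac{109}{n}$ ($O{\left(H,n \right)} = -4 + \left(\frac{-3 - 2 + 4 + 4^{2}}{H} + \frac{109}{n}\right) = -4 + \left(\frac{-3 - 2 + 4 + 16}{H} + \frac{109}{n}\right) = -4 + \left(\frac{15}{H} + \frac{109}{n}\right) = -4 + \frac{15}{H} + \frac{109}{n}$)
$O{\left(P{\left(7,4 \right)},16 \right)} - \frac{-17325 - 5179}{-3098 + 13485} = \left(-4 + \frac{15}{4} + \frac{109}{16}\right) - \frac{-17325 - 5179}{-3098 + 13485} = \left(-4 + 15 \cdot \frac{1}{4} + 109 \cdot \frac{1}{16}\right) - - \frac{22504}{10387} = \left(-4 + \frac{15}{4} + \frac{109}{16}\right) - \left(-22504\right) \frac{1}{10387} = \frac{105}{16} - - \frac{22504}{10387} = \frac{105}{16} + \frac{22504}{10387} = \frac{1450699}{166192}$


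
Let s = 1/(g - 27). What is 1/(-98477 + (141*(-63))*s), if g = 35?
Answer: -8/796699 ≈ -1.0041e-5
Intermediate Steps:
s = ⅛ (s = 1/(35 - 27) = 1/8 = ⅛ ≈ 0.12500)
1/(-98477 + (141*(-63))*s) = 1/(-98477 + (141*(-63))*(⅛)) = 1/(-98477 - 8883*⅛) = 1/(-98477 - 8883/8) = 1/(-796699/8) = -8/796699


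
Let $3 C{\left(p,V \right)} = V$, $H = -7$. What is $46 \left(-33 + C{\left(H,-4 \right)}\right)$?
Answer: $- \frac{4738}{3} \approx -1579.3$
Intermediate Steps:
$C{\left(p,V \right)} = \frac{V}{3}$
$46 \left(-33 + C{\left(H,-4 \right)}\right) = 46 \left(-33 + \frac{1}{3} \left(-4\right)\right) = 46 \left(-33 - \frac{4}{3}\right) = 46 \left(- \frac{103}{3}\right) = - \frac{4738}{3}$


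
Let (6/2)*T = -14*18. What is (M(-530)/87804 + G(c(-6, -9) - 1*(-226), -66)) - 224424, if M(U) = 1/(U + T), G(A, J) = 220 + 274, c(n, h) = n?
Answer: -12072437128081/53911656 ≈ -2.2393e+5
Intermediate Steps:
T = -84 (T = (-14*18)/3 = (⅓)*(-252) = -84)
G(A, J) = 494
M(U) = 1/(-84 + U) (M(U) = 1/(U - 84) = 1/(-84 + U))
(M(-530)/87804 + G(c(-6, -9) - 1*(-226), -66)) - 224424 = (1/(-84 - 530*87804) + 494) - 224424 = ((1/87804)/(-614) + 494) - 224424 = (-1/614*1/87804 + 494) - 224424 = (-1/53911656 + 494) - 224424 = 26632358063/53911656 - 224424 = -12072437128081/53911656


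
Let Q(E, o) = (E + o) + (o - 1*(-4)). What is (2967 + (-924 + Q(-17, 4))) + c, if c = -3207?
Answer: -1169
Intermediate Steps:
Q(E, o) = 4 + E + 2*o (Q(E, o) = (E + o) + (o + 4) = (E + o) + (4 + o) = 4 + E + 2*o)
(2967 + (-924 + Q(-17, 4))) + c = (2967 + (-924 + (4 - 17 + 2*4))) - 3207 = (2967 + (-924 + (4 - 17 + 8))) - 3207 = (2967 + (-924 - 5)) - 3207 = (2967 - 929) - 3207 = 2038 - 3207 = -1169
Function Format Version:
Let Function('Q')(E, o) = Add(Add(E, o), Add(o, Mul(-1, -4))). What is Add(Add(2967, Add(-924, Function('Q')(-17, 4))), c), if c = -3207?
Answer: -1169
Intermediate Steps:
Function('Q')(E, o) = Add(4, E, Mul(2, o)) (Function('Q')(E, o) = Add(Add(E, o), Add(o, 4)) = Add(Add(E, o), Add(4, o)) = Add(4, E, Mul(2, o)))
Add(Add(2967, Add(-924, Function('Q')(-17, 4))), c) = Add(Add(2967, Add(-924, Add(4, -17, Mul(2, 4)))), -3207) = Add(Add(2967, Add(-924, Add(4, -17, 8))), -3207) = Add(Add(2967, Add(-924, -5)), -3207) = Add(Add(2967, -929), -3207) = Add(2038, -3207) = -1169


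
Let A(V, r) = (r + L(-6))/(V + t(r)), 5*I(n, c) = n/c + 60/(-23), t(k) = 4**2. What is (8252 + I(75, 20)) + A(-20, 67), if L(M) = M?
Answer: 378901/46 ≈ 8237.0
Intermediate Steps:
t(k) = 16
I(n, c) = -12/23 + n/(5*c) (I(n, c) = (n/c + 60/(-23))/5 = (n/c + 60*(-1/23))/5 = (n/c - 60/23)/5 = (-60/23 + n/c)/5 = -12/23 + n/(5*c))
A(V, r) = (-6 + r)/(16 + V) (A(V, r) = (r - 6)/(V + 16) = (-6 + r)/(16 + V))
(8252 + I(75, 20)) + A(-20, 67) = (8252 + (-12/23 + (1/5)*75/20)) + (-6 + 67)/(16 - 20) = (8252 + (-12/23 + (1/5)*75*(1/20))) + 61/(-4) = (8252 + (-12/23 + 3/4)) - 1/4*61 = (8252 + 21/92) - 61/4 = 759205/92 - 61/4 = 378901/46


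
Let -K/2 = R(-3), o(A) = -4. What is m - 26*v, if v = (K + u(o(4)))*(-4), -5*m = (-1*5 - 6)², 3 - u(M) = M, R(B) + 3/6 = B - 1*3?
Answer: 10279/5 ≈ 2055.8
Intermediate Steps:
R(B) = -7/2 + B (R(B) = -½ + (B - 1*3) = -½ + (B - 3) = -½ + (-3 + B) = -7/2 + B)
K = 13 (K = -2*(-7/2 - 3) = -2*(-13/2) = 13)
u(M) = 3 - M
m = -121/5 (m = -(-1*5 - 6)²/5 = -(-5 - 6)²/5 = -⅕*(-11)² = -⅕*121 = -121/5 ≈ -24.200)
v = -80 (v = (13 + (3 - 1*(-4)))*(-4) = (13 + (3 + 4))*(-4) = (13 + 7)*(-4) = 20*(-4) = -80)
m - 26*v = -121/5 - 26*(-80) = -121/5 + 2080 = 10279/5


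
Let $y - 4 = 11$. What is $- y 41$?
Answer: $-615$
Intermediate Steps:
$y = 15$ ($y = 4 + 11 = 15$)
$- y 41 = \left(-1\right) 15 \cdot 41 = \left(-15\right) 41 = -615$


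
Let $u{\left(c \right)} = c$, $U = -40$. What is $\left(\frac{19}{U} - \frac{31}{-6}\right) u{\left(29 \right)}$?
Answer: $\frac{16327}{120} \approx 136.06$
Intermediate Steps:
$\left(\frac{19}{U} - \frac{31}{-6}\right) u{\left(29 \right)} = \left(\frac{19}{-40} - \frac{31}{-6}\right) 29 = \left(19 \left(- \frac{1}{40}\right) - - \frac{31}{6}\right) 29 = \left(- \frac{19}{40} + \frac{31}{6}\right) 29 = \frac{563}{120} \cdot 29 = \frac{16327}{120}$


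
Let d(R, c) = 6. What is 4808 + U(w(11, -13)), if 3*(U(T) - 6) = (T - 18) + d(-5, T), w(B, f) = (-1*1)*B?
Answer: 14419/3 ≈ 4806.3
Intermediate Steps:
w(B, f) = -B
U(T) = 2 + T/3 (U(T) = 6 + ((T - 18) + 6)/3 = 6 + ((-18 + T) + 6)/3 = 6 + (-12 + T)/3 = 6 + (-4 + T/3) = 2 + T/3)
4808 + U(w(11, -13)) = 4808 + (2 + (-1*11)/3) = 4808 + (2 + (⅓)*(-11)) = 4808 + (2 - 11/3) = 4808 - 5/3 = 14419/3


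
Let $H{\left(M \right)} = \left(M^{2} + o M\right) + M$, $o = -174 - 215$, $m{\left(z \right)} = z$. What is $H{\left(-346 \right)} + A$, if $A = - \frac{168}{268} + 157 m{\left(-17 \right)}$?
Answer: $\frac{16836723}{67} \approx 2.5129 \cdot 10^{5}$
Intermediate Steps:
$o = -389$
$H{\left(M \right)} = M^{2} - 388 M$ ($H{\left(M \right)} = \left(M^{2} - 389 M\right) + M = M^{2} - 388 M$)
$A = - \frac{178865}{67}$ ($A = - \frac{168}{268} + 157 \left(-17\right) = \left(-168\right) \frac{1}{268} - 2669 = - \frac{42}{67} - 2669 = - \frac{178865}{67} \approx -2669.6$)
$H{\left(-346 \right)} + A = - 346 \left(-388 - 346\right) - \frac{178865}{67} = \left(-346\right) \left(-734\right) - \frac{178865}{67} = 253964 - \frac{178865}{67} = \frac{16836723}{67}$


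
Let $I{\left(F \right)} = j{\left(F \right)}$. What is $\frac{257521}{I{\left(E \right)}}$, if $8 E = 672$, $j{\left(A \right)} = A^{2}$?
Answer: $\frac{257521}{7056} \approx 36.497$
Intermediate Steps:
$E = 84$ ($E = \frac{1}{8} \cdot 672 = 84$)
$I{\left(F \right)} = F^{2}$
$\frac{257521}{I{\left(E \right)}} = \frac{257521}{84^{2}} = \frac{257521}{7056}$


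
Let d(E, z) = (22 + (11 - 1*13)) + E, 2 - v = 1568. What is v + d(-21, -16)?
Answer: -1567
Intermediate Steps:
v = -1566 (v = 2 - 1*1568 = 2 - 1568 = -1566)
d(E, z) = 20 + E (d(E, z) = (22 + (11 - 13)) + E = (22 - 2) + E = 20 + E)
v + d(-21, -16) = -1566 + (20 - 21) = -1566 - 1 = -1567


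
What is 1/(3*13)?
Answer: 1/39 ≈ 0.025641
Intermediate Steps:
1/(3*13) = 1/39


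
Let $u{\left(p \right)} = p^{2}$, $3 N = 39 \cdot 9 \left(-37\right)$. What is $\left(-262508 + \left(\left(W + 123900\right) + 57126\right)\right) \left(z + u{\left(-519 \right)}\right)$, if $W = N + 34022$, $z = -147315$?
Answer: $-6320640294$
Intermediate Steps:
$N = -4329$ ($N = \frac{39 \cdot 9 \left(-37\right)}{3} = \frac{351 \left(-37\right)}{3} = \frac{1}{3} \left(-12987\right) = -4329$)
$W = 29693$ ($W = -4329 + 34022 = 29693$)
$\left(-262508 + \left(\left(W + 123900\right) + 57126\right)\right) \left(z + u{\left(-519 \right)}\right) = \left(-262508 + \left(\left(29693 + 123900\right) + 57126\right)\right) \left(-147315 + \left(-519\right)^{2}\right) = \left(-262508 + \left(153593 + 57126\right)\right) \left(-147315 + 269361\right) = \left(-262508 + 210719\right) 122046 = \left(-51789\right) 122046 = -6320640294$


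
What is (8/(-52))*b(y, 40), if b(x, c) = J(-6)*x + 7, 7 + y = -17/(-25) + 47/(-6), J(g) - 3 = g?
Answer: -2473/325 ≈ -7.6092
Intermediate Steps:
J(g) = 3 + g
y = -2123/150 (y = -7 + (-17/(-25) + 47/(-6)) = -7 + (-17*(-1/25) + 47*(-1/6)) = -7 + (17/25 - 47/6) = -7 - 1073/150 = -2123/150 ≈ -14.153)
b(x, c) = 7 - 3*x (b(x, c) = (3 - 6)*x + 7 = -3*x + 7 = 7 - 3*x)
(8/(-52))*b(y, 40) = (8/(-52))*(7 - 3*(-2123/150)) = (8*(-1/52))*(7 + 2123/50) = -2/13*2473/50 = -2473/325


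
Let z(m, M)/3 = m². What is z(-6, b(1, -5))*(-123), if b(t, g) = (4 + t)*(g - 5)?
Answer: -13284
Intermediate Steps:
b(t, g) = (-5 + g)*(4 + t) (b(t, g) = (4 + t)*(-5 + g) = (-5 + g)*(4 + t))
z(m, M) = 3*m²
z(-6, b(1, -5))*(-123) = (3*(-6)²)*(-123) = (3*36)*(-123) = 108*(-123) = -13284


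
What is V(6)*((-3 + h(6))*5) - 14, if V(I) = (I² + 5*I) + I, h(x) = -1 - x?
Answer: -3614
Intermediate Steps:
V(I) = I² + 6*I
V(6)*((-3 + h(6))*5) - 14 = (6*(6 + 6))*((-3 + (-1 - 1*6))*5) - 14 = (6*12)*((-3 + (-1 - 6))*5) - 14 = 72*((-3 - 7)*5) - 14 = 72*(-10*5) - 14 = 72*(-50) - 14 = -3600 - 14 = -3614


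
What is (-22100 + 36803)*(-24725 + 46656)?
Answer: 322451493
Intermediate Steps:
(-22100 + 36803)*(-24725 + 46656) = 14703*21931 = 322451493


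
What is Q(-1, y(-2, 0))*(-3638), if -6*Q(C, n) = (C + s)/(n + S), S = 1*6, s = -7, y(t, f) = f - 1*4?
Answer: -7276/3 ≈ -2425.3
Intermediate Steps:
y(t, f) = -4 + f (y(t, f) = f - 4 = -4 + f)
S = 6
Q(C, n) = -(-7 + C)/(6*(6 + n)) (Q(C, n) = -(C - 7)/(6*(n + 6)) = -(-7 + C)/(6*(6 + n)))
Q(-1, y(-2, 0))*(-3638) = ((7 - 1*(-1))/(6*(6 + (-4 + 0))))*(-3638) = ((7 + 1)/(6*(6 - 4)))*(-3638) = ((⅙)*8/2)*(-3638) = ((⅙)*(½)*8)*(-3638) = (⅔)*(-3638) = -7276/3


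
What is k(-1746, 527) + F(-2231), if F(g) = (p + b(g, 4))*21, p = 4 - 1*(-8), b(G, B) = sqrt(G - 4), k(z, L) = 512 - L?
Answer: 237 + 21*I*sqrt(2235) ≈ 237.0 + 992.79*I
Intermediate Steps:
b(G, B) = sqrt(-4 + G)
p = 12 (p = 4 + 8 = 12)
F(g) = 252 + 21*sqrt(-4 + g) (F(g) = (12 + sqrt(-4 + g))*21 = 252 + 21*sqrt(-4 + g))
k(-1746, 527) + F(-2231) = (512 - 1*527) + (252 + 21*sqrt(-4 - 2231)) = (512 - 527) + (252 + 21*sqrt(-2235)) = -15 + (252 + 21*(I*sqrt(2235))) = -15 + (252 + 21*I*sqrt(2235)) = 237 + 21*I*sqrt(2235)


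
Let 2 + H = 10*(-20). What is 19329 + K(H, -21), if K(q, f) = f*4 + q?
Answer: 19043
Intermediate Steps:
H = -202 (H = -2 + 10*(-20) = -2 - 200 = -202)
K(q, f) = q + 4*f (K(q, f) = 4*f + q = q + 4*f)
19329 + K(H, -21) = 19329 + (-202 + 4*(-21)) = 19329 + (-202 - 84) = 19329 - 286 = 19043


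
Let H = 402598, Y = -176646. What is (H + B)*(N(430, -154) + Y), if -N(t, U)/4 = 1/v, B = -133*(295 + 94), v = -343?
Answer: -3036931217602/49 ≈ -6.1978e+10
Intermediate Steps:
B = -51737 (B = -133*389 = -51737)
N(t, U) = 4/343 (N(t, U) = -4/(-343) = -4*(-1/343) = 4/343)
(H + B)*(N(430, -154) + Y) = (402598 - 51737)*(4/343 - 176646) = 350861*(-60589574/343) = -3036931217602/49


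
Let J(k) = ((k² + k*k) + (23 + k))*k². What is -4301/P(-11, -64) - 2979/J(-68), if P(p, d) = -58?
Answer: 91513735745/1234085488 ≈ 74.155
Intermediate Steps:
J(k) = k²*(23 + k + 2*k²) (J(k) = ((k² + k²) + (23 + k))*k² = (2*k² + (23 + k))*k² = (23 + k + 2*k²)*k² = k²*(23 + k + 2*k²))
-4301/P(-11, -64) - 2979/J(-68) = -4301/(-58) - 2979*1/(4624*(23 - 68 + 2*(-68)²)) = -4301*(-1/58) - 2979*1/(4624*(23 - 68 + 2*4624)) = 4301/58 - 2979*1/(4624*(23 - 68 + 9248)) = 4301/58 - 2979/(4624*9203) = 4301/58 - 2979/42554672 = 91513735745/1234085488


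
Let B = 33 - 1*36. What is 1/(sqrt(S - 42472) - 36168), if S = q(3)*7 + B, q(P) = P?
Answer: -18084/654083339 - I*sqrt(42454)/1308166678 ≈ -2.7648e-5 - 1.5751e-7*I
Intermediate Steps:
B = -3 (B = 33 - 36 = -3)
S = 18 (S = 3*7 - 3 = 21 - 3 = 18)
1/(sqrt(S - 42472) - 36168) = 1/(sqrt(18 - 42472) - 36168) = 1/(sqrt(-42454) - 36168) = 1/(I*sqrt(42454) - 36168) = 1/(-36168 + I*sqrt(42454))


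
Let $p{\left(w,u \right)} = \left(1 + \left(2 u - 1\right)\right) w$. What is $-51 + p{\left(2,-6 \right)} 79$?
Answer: $-1947$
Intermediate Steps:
$p{\left(w,u \right)} = 2 u w$ ($p{\left(w,u \right)} = \left(1 + \left(-1 + 2 u\right)\right) w = 2 u w$)
$-51 + p{\left(2,-6 \right)} 79 = -51 + 2 \left(-6\right) 2 \cdot 79 = -51 - 1896 = -1947$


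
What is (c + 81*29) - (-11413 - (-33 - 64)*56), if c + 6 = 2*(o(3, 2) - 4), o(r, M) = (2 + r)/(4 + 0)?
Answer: 16637/2 ≈ 8318.5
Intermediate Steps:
o(r, M) = ½ + r/4 (o(r, M) = (2 + r)/4 = (2 + r)*(¼) = ½ + r/4)
c = -23/2 (c = -6 + 2*((½ + (¼)*3) - 4) = -6 + 2*((½ + ¾) - 4) = -6 + 2*(5/4 - 4) = -6 + 2*(-11/4) = -6 - 11/2 = -23/2 ≈ -11.500)
(c + 81*29) - (-11413 - (-33 - 64)*56) = (-23/2 + 81*29) - (-11413 - (-33 - 64)*56) = (-23/2 + 2349) - (-11413 - (-97)*56) = 4675/2 - (-11413 - 1*(-5432)) = 4675/2 - (-11413 + 5432) = 4675/2 - 1*(-5981) = 4675/2 + 5981 = 16637/2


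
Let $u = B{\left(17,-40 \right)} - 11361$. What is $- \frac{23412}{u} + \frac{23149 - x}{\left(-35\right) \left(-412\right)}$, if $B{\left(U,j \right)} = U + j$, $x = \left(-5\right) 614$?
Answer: $\frac{79509767}{20519660} \approx 3.8748$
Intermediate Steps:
$x = -3070$
$u = -11384$ ($u = \left(17 - 40\right) - 11361 = -23 - 11361 = -11384$)
$- \frac{23412}{u} + \frac{23149 - x}{\left(-35\right) \left(-412\right)} = - \frac{23412}{-11384} + \frac{23149 - -3070}{\left(-35\right) \left(-412\right)} = \left(-23412\right) \left(- \frac{1}{11384}\right) + \frac{23149 + 3070}{14420} = \frac{5853}{2846} + 26219 \cdot \frac{1}{14420} = \frac{5853}{2846} + \frac{26219}{14420} = \frac{79509767}{20519660}$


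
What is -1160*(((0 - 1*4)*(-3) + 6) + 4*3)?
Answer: -34800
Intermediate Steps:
-1160*(((0 - 1*4)*(-3) + 6) + 4*3) = -1160*(((0 - 4)*(-3) + 6) + 12) = -1160*((-4*(-3) + 6) + 12) = -1160*((12 + 6) + 12) = -1160*(18 + 12) = -1160*30 = -34800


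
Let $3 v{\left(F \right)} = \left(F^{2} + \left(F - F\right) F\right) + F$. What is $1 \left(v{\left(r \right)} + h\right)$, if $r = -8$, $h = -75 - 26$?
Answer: $- \frac{247}{3} \approx -82.333$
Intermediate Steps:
$h = -101$
$v{\left(F \right)} = \frac{F}{3} + \frac{F^{2}}{3}$ ($v{\left(F \right)} = \frac{\left(F^{2} + \left(F - F\right) F\right) + F}{3} = \frac{\left(F^{2} + 0 F\right) + F}{3} = \frac{\left(F^{2} + 0\right) + F}{3} = \frac{F^{2} + F}{3} = \frac{F + F^{2}}{3} = \frac{F}{3} + \frac{F^{2}}{3}$)
$1 \left(v{\left(r \right)} + h\right) = 1 \left(\frac{1}{3} \left(-8\right) \left(1 - 8\right) - 101\right) = 1 \left(\frac{1}{3} \left(-8\right) \left(-7\right) - 101\right) = 1 \left(\frac{56}{3} - 101\right) = 1 \left(- \frac{247}{3}\right) = - \frac{247}{3}$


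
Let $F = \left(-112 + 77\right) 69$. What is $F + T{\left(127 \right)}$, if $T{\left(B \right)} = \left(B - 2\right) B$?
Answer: $13460$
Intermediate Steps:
$T{\left(B \right)} = B \left(-2 + B\right)$ ($T{\left(B \right)} = \left(-2 + B\right) B = B \left(-2 + B\right)$)
$F = -2415$ ($F = \left(-35\right) 69 = -2415$)
$F + T{\left(127 \right)} = -2415 + 127 \left(-2 + 127\right) = -2415 + 127 \cdot 125 = -2415 + 15875 = 13460$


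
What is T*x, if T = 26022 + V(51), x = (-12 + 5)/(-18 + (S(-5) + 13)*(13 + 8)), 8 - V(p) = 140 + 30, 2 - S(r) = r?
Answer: -30170/67 ≈ -450.30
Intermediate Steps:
S(r) = 2 - r
V(p) = -162 (V(p) = 8 - (140 + 30) = 8 - 1*170 = 8 - 170 = -162)
x = -7/402 (x = (-12 + 5)/(-18 + ((2 - 1*(-5)) + 13)*(13 + 8)) = -7/(-18 + ((2 + 5) + 13)*21) = -7/(-18 + (7 + 13)*21) = -7/(-18 + 20*21) = -7/(-18 + 420) = -7/402 ≈ -0.017413)
T = 25860 (T = 26022 - 162 = 25860)
T*x = 25860*(-7/402) = -30170/67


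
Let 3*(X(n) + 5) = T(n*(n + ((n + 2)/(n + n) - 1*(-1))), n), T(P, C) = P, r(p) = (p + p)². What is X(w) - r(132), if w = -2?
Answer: -209101/3 ≈ -69700.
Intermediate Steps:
r(p) = 4*p² (r(p) = (2*p)² = 4*p²)
X(n) = -5 + n*(1 + n + (2 + n)/(2*n))/3 (X(n) = -5 + (n*(n + ((n + 2)/(n + n) - 1*(-1))))/3 = -5 + (n*(n + ((2 + n)/((2*n)) + 1)))/3 = -5 + (n*(n + ((2 + n)*(1/(2*n)) + 1)))/3 = -5 + (n*(n + ((2 + n)/(2*n) + 1)))/3 = -5 + (n*(n + (1 + (2 + n)/(2*n))))/3 = -5 + (n*(1 + n + (2 + n)/(2*n)))/3 = -5 + n*(1 + n + (2 + n)/(2*n))/3)
X(w) - r(132) = (-14/3 + (½)*(-2) + (⅓)*(-2)²) - 4*132² = (-14/3 - 1 + (⅓)*4) - 4*17424 = (-14/3 - 1 + 4/3) - 1*69696 = -13/3 - 69696 = -209101/3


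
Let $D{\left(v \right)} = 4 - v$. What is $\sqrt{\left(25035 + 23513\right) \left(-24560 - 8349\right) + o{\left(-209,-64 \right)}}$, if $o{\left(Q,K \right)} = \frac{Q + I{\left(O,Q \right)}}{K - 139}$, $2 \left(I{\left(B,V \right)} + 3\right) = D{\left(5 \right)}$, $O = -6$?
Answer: $\frac{i \sqrt{263352894361802}}{406} \approx 39971.0 i$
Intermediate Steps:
$I{\left(B,V \right)} = - \frac{7}{2}$ ($I{\left(B,V \right)} = -3 + \frac{4 - 5}{2} = -3 + \frac{1}{2} \left(-1\right) = -3 - \frac{1}{2} = - \frac{7}{2}$)
$o{\left(Q,K \right)} = \frac{- \frac{7}{2} + Q}{-139 + K}$ ($o{\left(Q,K \right)} = \frac{Q - \frac{7}{2}}{K - 139} = \frac{- \frac{7}{2} + Q}{-139 + K}$)
$\sqrt{\left(25035 + 23513\right) \left(-24560 - 8349\right) + o{\left(-209,-64 \right)}} = \sqrt{\left(25035 + 23513\right) \left(-24560 - 8349\right) + \frac{- \frac{7}{2} - 209}{-139 - 64}} = \sqrt{48548 \left(-32909\right) + \frac{1}{-203} \left(- \frac{425}{2}\right)} = \sqrt{-1597666132 - - \frac{425}{406}} = \sqrt{-1597666132 + \frac{425}{406}} = \sqrt{- \frac{648652449167}{406}} = \frac{i \sqrt{263352894361802}}{406}$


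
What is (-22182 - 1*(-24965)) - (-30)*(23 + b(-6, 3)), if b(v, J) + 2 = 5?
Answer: 3563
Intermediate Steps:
b(v, J) = 3 (b(v, J) = -2 + 5 = 3)
(-22182 - 1*(-24965)) - (-30)*(23 + b(-6, 3)) = (-22182 - 1*(-24965)) - (-30)*(23 + 3) = (-22182 + 24965) - (-30)*26 = 2783 - 1*(-780) = 2783 + 780 = 3563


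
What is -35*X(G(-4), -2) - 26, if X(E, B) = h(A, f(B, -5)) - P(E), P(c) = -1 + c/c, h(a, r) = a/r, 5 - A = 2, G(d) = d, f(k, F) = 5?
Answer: -47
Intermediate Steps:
A = 3 (A = 5 - 1*2 = 5 - 2 = 3)
P(c) = 0 (P(c) = -1 + 1 = 0)
X(E, B) = ⅗ (X(E, B) = 3/5 - 1*0 = 3*(⅕) + 0 = ⅗ + 0 = ⅗)
-35*X(G(-4), -2) - 26 = -35*⅗ - 26 = -21 - 26 = -47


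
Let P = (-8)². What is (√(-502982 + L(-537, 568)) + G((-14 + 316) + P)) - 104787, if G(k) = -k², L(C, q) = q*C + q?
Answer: -238743 + I*√807430 ≈ -2.3874e+5 + 898.57*I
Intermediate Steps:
L(C, q) = q + C*q (L(C, q) = C*q + q = q + C*q)
P = 64
(√(-502982 + L(-537, 568)) + G((-14 + 316) + P)) - 104787 = (√(-502982 + 568*(1 - 537)) - ((-14 + 316) + 64)²) - 104787 = (√(-502982 + 568*(-536)) - (302 + 64)²) - 104787 = (√(-502982 - 304448) - 1*366²) - 104787 = (√(-807430) - 1*133956) - 104787 = (I*√807430 - 133956) - 104787 = (-133956 + I*√807430) - 104787 = -238743 + I*√807430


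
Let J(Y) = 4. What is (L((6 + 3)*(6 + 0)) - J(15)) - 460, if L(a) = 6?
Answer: -458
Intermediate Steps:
(L((6 + 3)*(6 + 0)) - J(15)) - 460 = (6 - 1*4) - 460 = (6 - 4) - 460 = 2 - 460 = -458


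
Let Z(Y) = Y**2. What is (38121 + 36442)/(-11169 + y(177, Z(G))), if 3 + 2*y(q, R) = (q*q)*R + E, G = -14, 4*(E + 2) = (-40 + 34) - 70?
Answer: 74563/3059061 ≈ 0.024374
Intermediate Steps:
E = -21 (E = -2 + ((-40 + 34) - 70)/4 = -2 + (-6 - 70)/4 = -2 + (1/4)*(-76) = -2 - 19 = -21)
y(q, R) = -12 + R*q**2/2 (y(q, R) = -3/2 + ((q*q)*R - 21)/2 = -3/2 + (q**2*R - 21)/2 = -3/2 + (R*q**2 - 21)/2 = -3/2 + (-21 + R*q**2)/2 = -3/2 + (-21/2 + R*q**2/2) = -12 + R*q**2/2)
(38121 + 36442)/(-11169 + y(177, Z(G))) = (38121 + 36442)/(-11169 + (-12 + (1/2)*(-14)**2*177**2)) = 74563/(-11169 + (-12 + (1/2)*196*31329)) = 74563/(-11169 + (-12 + 3070242)) = 74563/(-11169 + 3070230) = 74563/3059061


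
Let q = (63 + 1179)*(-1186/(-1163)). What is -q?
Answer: -1473012/1163 ≈ -1266.6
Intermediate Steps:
q = 1473012/1163 (q = 1242*(-1186*(-1/1163)) = 1242*(1186/1163) = 1473012/1163 ≈ 1266.6)
-q = -1*1473012/1163 = -1473012/1163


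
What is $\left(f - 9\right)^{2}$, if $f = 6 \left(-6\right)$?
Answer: $2025$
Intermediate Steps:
$f = -36$
$\left(f - 9\right)^{2} = \left(-36 - 9\right)^{2} = \left(-45\right)^{2} = 2025$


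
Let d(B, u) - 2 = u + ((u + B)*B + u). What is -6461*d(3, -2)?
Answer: -6461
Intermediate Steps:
d(B, u) = 2 + 2*u + B*(B + u) (d(B, u) = 2 + (u + ((u + B)*B + u)) = 2 + (u + ((B + u)*B + u)) = 2 + (u + (B*(B + u) + u)) = 2 + (u + (u + B*(B + u))) = 2 + (2*u + B*(B + u)) = 2 + 2*u + B*(B + u))
-6461*d(3, -2) = -6461*(2 + 3² + 2*(-2) + 3*(-2)) = -6461*(2 + 9 - 4 - 6) = -6461*1 = -6461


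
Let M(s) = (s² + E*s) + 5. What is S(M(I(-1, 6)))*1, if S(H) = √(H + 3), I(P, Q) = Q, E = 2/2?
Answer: 5*√2 ≈ 7.0711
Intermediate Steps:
E = 1 (E = 2*(½) = 1)
M(s) = 5 + s + s² (M(s) = (s² + 1*s) + 5 = (s² + s) + 5 = (s + s²) + 5 = 5 + s + s²)
S(H) = √(3 + H)
S(M(I(-1, 6)))*1 = √(3 + (5 + 6 + 6²))*1 = √(3 + (5 + 6 + 36))*1 = √(3 + 47)*1 = √50*1 = (5*√2)*1 = 5*√2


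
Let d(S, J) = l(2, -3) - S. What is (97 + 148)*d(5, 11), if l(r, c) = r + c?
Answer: -1470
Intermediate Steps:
l(r, c) = c + r
d(S, J) = -1 - S (d(S, J) = (-3 + 2) - S = -1 - S)
(97 + 148)*d(5, 11) = (97 + 148)*(-1 - 1*5) = 245*(-1 - 5) = 245*(-6) = -1470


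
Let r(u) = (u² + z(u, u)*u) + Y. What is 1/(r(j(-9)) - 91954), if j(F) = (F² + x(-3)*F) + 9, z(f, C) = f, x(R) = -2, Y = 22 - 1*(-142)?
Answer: -1/68462 ≈ -1.4607e-5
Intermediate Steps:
Y = 164 (Y = 22 + 142 = 164)
j(F) = 9 + F² - 2*F (j(F) = (F² - 2*F) + 9 = 9 + F² - 2*F)
r(u) = 164 + 2*u² (r(u) = (u² + u*u) + 164 = (u² + u²) + 164 = 2*u² + 164 = 164 + 2*u²)
1/(r(j(-9)) - 91954) = 1/((164 + 2*(9 + (-9)² - 2*(-9))²) - 91954) = 1/((164 + 2*(9 + 81 + 18)²) - 91954) = 1/((164 + 2*108²) - 91954) = 1/((164 + 2*11664) - 91954) = 1/((164 + 23328) - 91954) = 1/(23492 - 91954) = 1/(-68462) = -1/68462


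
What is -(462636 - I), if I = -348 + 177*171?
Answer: -432717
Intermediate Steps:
I = 29919 (I = -348 + 30267 = 29919)
-(462636 - I) = -(462636 - 1*29919) = -(462636 - 29919) = -1*432717 = -432717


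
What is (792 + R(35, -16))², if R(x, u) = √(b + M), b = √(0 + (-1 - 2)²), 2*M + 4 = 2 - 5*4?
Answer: 627256 + 3168*I*√2 ≈ 6.2726e+5 + 4480.2*I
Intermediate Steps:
M = -11 (M = -2 + (2 - 5*4)/2 = -2 + (2 - 20)/2 = -2 + (½)*(-18) = -2 - 9 = -11)
b = 3 (b = √(0 + (-3)²) = √(0 + 9) = √9 = 3)
R(x, u) = 2*I*√2 (R(x, u) = √(3 - 11) = √(-8) = 2*I*√2)
(792 + R(35, -16))² = (792 + 2*I*√2)²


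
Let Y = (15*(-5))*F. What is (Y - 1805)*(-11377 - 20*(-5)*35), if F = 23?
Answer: 27805810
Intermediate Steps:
Y = -1725 (Y = (15*(-5))*23 = -75*23 = -1725)
(Y - 1805)*(-11377 - 20*(-5)*35) = (-1725 - 1805)*(-11377 - 20*(-5)*35) = -3530*(-11377 + 100*35) = -3530*(-11377 + 3500) = -3530*(-7877) = 27805810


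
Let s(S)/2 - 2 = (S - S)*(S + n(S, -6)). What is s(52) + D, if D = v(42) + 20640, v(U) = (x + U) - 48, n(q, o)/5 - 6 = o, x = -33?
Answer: 20605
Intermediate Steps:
n(q, o) = 30 + 5*o
v(U) = -81 + U (v(U) = (-33 + U) - 48 = -81 + U)
s(S) = 4 (s(S) = 4 + 2*((S - S)*(S + (30 + 5*(-6)))) = 4 + 2*(0*(S + (30 - 30))) = 4 + 2*(0*(S + 0)) = 4 + 2*(0*S) = 4 + 2*0 = 4 + 0 = 4)
D = 20601 (D = (-81 + 42) + 20640 = -39 + 20640 = 20601)
s(52) + D = 4 + 20601 = 20605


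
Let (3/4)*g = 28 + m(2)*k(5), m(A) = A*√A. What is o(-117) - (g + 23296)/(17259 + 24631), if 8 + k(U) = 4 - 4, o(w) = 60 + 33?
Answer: 1161731/12567 + 32*√2/62835 ≈ 92.444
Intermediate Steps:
m(A) = A^(3/2)
o(w) = 93
k(U) = -8 (k(U) = -8 + (4 - 4) = -8 + 0 = -8)
g = 112/3 - 64*√2/3 (g = 4*(28 + 2^(3/2)*(-8))/3 = 4*(28 + (2*√2)*(-8))/3 = 4*(28 - 16*√2)/3 = 112/3 - 64*√2/3 ≈ 7.1634)
o(-117) - (g + 23296)/(17259 + 24631) = 93 - ((112/3 - 64*√2/3) + 23296)/(17259 + 24631) = 93 - (70000/3 - 64*√2/3)/41890 = 93 - (7000/12567 - 32*√2/62835) = 93 + (-7000/12567 + 32*√2/62835) = 1161731/12567 + 32*√2/62835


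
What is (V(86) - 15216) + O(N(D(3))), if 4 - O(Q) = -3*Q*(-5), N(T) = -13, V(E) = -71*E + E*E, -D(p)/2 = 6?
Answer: -13727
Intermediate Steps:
D(p) = -12 (D(p) = -2*6 = -12)
V(E) = E**2 - 71*E (V(E) = -71*E + E**2 = E**2 - 71*E)
O(Q) = 4 - 15*Q (O(Q) = 4 - (-3*Q)*(-5) = 4 - 15*Q)
(V(86) - 15216) + O(N(D(3))) = (86*(-71 + 86) - 15216) + (4 - 15*(-13)) = (86*15 - 15216) + (4 + 195) = (1290 - 15216) + 199 = -13926 + 199 = -13727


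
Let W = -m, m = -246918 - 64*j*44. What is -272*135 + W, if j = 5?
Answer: 224278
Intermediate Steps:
m = -260998 (m = -246918 - 64*5*44 = -246918 - 320*44 = -246918 - 1*14080 = -246918 - 14080 = -260998)
W = 260998 (W = -1*(-260998) = 260998)
-272*135 + W = -272*135 + 260998 = -36720 + 260998 = 224278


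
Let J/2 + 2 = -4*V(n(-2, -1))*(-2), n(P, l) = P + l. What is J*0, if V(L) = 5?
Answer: 0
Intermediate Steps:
J = 76 (J = -4 + 2*(-4*5*(-2)) = -4 + 2*(-20*(-2)) = -4 + 2*40 = -4 + 80 = 76)
J*0 = 76*0 = 0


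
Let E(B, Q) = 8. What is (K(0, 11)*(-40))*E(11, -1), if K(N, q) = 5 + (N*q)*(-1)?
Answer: -1600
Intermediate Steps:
K(N, q) = 5 - N*q
(K(0, 11)*(-40))*E(11, -1) = ((5 - 1*0*11)*(-40))*8 = ((5 + 0)*(-40))*8 = (5*(-40))*8 = -200*8 = -1600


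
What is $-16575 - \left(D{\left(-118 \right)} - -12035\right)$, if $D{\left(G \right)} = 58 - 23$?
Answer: $-28645$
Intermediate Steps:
$D{\left(G \right)} = 35$ ($D{\left(G \right)} = 58 - 23 = 35$)
$-16575 - \left(D{\left(-118 \right)} - -12035\right) = -16575 - \left(35 - -12035\right) = -16575 - \left(35 + 12035\right) = -16575 - 12070 = -28645$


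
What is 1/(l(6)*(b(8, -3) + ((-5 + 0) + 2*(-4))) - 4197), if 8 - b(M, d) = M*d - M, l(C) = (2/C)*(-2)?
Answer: -1/4215 ≈ -0.00023725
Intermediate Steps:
l(C) = -4/C
b(M, d) = 8 + M - M*d (b(M, d) = 8 - (M*d - M) = 8 - (-M + M*d) = 8 + (M - M*d) = 8 + M - M*d)
1/(l(6)*(b(8, -3) + ((-5 + 0) + 2*(-4))) - 4197) = 1/((-4/6)*((8 + 8 - 1*8*(-3)) + ((-5 + 0) + 2*(-4))) - 4197) = 1/((-4*⅙)*((8 + 8 + 24) + (-5 - 8)) - 4197) = 1/(-2*(40 - 13)/3 - 4197) = 1/(-⅔*27 - 4197) = 1/(-18 - 4197) = 1/(-4215) = -1/4215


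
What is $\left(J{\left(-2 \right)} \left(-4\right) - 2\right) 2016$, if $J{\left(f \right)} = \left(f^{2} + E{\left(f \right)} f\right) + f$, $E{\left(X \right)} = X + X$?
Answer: $-84672$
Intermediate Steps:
$E{\left(X \right)} = 2 X$
$J{\left(f \right)} = f + 3 f^{2}$ ($J{\left(f \right)} = \left(f^{2} + 2 f f\right) + f = \left(f^{2} + 2 f^{2}\right) + f = 3 f^{2} + f = f + 3 f^{2}$)
$\left(J{\left(-2 \right)} \left(-4\right) - 2\right) 2016 = \left(- 2 \left(1 + 3 \left(-2\right)\right) \left(-4\right) - 2\right) 2016 = \left(- 2 \left(1 - 6\right) \left(-4\right) - 2\right) 2016 = \left(\left(-2\right) \left(-5\right) \left(-4\right) - 2\right) 2016 = \left(10 \left(-4\right) - 2\right) 2016 = \left(-40 - 2\right) 2016 = \left(-42\right) 2016 = -84672$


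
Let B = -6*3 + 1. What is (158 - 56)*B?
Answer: -1734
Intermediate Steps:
B = -17 (B = -18 + 1 = -17)
(158 - 56)*B = (158 - 56)*(-17) = 102*(-17) = -1734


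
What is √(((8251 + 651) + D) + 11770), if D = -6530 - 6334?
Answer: 8*√122 ≈ 88.363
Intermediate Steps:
D = -12864
√(((8251 + 651) + D) + 11770) = √(((8251 + 651) - 12864) + 11770) = √((8902 - 12864) + 11770) = √(-3962 + 11770) = √7808 = 8*√122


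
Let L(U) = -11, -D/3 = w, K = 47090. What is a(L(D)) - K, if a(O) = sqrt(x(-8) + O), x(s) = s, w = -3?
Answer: -47090 + I*sqrt(19) ≈ -47090.0 + 4.3589*I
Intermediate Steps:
D = 9 (D = -3*(-3) = 9)
a(O) = sqrt(-8 + O)
a(L(D)) - K = sqrt(-8 - 11) - 1*47090 = sqrt(-19) - 47090 = I*sqrt(19) - 47090 = -47090 + I*sqrt(19)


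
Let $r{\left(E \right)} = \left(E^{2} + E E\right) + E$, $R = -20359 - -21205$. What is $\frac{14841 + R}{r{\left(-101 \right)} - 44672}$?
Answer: $- \frac{15687}{24371} \approx -0.64367$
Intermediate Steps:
$R = 846$ ($R = -20359 + 21205 = 846$)
$r{\left(E \right)} = E + 2 E^{2}$ ($r{\left(E \right)} = \left(E^{2} + E^{2}\right) + E = 2 E^{2} + E = E + 2 E^{2}$)
$\frac{14841 + R}{r{\left(-101 \right)} - 44672} = \frac{14841 + 846}{- 101 \left(1 + 2 \left(-101\right)\right) - 44672} = \frac{15687}{- 101 \left(1 - 202\right) - 44672} = \frac{15687}{\left(-101\right) \left(-201\right) - 44672} = \frac{15687}{20301 - 44672} = \frac{15687}{-24371} = 15687 \left(- \frac{1}{24371}\right) = - \frac{15687}{24371}$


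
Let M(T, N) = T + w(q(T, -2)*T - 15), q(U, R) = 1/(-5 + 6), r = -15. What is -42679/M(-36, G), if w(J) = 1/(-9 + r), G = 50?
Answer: 1024296/865 ≈ 1184.2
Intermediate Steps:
q(U, R) = 1 (q(U, R) = 1/1 = 1)
w(J) = -1/24 (w(J) = 1/(-9 - 15) = 1/(-24) = -1/24)
M(T, N) = -1/24 + T (M(T, N) = T - 1/24 = -1/24 + T)
-42679/M(-36, G) = -42679/(-1/24 - 36) = -42679/(-865/24) = -42679*(-24/865) = 1024296/865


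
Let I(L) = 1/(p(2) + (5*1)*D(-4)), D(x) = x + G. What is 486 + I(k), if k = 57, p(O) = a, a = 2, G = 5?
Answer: 3403/7 ≈ 486.14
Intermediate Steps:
p(O) = 2
D(x) = 5 + x (D(x) = x + 5 = 5 + x)
I(L) = ⅐ (I(L) = 1/(2 + (5*1)*(5 - 4)) = 1/(2 + 5*1) = 1/(2 + 5) = 1/7 = ⅐)
486 + I(k) = 486 + ⅐ = 3403/7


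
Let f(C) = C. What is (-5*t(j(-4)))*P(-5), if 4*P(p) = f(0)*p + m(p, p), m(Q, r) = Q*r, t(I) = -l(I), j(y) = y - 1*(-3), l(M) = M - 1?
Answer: -125/2 ≈ -62.500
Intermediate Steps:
l(M) = -1 + M
j(y) = 3 + y (j(y) = y + 3 = 3 + y)
t(I) = 1 - I (t(I) = -(-1 + I) = 1 - I)
P(p) = p**2/4 (P(p) = (0*p + p*p)/4 = (0 + p**2)/4 = p**2/4)
(-5*t(j(-4)))*P(-5) = (-5*(1 - (3 - 4)))*((1/4)*(-5)**2) = (-5*(1 - 1*(-1)))*((1/4)*25) = -5*(1 + 1)*(25/4) = -5*2*(25/4) = -10*25/4 = -125/2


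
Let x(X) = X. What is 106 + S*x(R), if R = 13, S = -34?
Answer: -336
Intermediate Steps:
106 + S*x(R) = 106 - 34*13 = 106 - 442 = -336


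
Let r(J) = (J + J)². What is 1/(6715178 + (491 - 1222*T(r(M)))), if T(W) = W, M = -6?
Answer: 1/6539701 ≈ 1.5291e-7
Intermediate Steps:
r(J) = 4*J² (r(J) = (2*J)² = 4*J²)
1/(6715178 + (491 - 1222*T(r(M)))) = 1/(6715178 + (491 - 4888*(-6)²)) = 1/(6715178 + (491 - 4888*36)) = 1/(6715178 + (491 - 1222*144)) = 1/(6715178 + (491 - 175968)) = 1/(6715178 - 175477) = 1/6539701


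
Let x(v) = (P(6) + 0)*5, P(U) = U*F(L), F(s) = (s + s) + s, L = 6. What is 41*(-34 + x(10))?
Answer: 20746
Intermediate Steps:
F(s) = 3*s (F(s) = 2*s + s = 3*s)
P(U) = 18*U (P(U) = U*(3*6) = U*18 = 18*U)
x(v) = 540 (x(v) = (18*6 + 0)*5 = (108 + 0)*5 = 108*5 = 540)
41*(-34 + x(10)) = 41*(-34 + 540) = 41*506 = 20746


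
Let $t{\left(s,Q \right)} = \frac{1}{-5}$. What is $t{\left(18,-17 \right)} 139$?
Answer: $- \frac{139}{5} \approx -27.8$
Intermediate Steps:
$t{\left(s,Q \right)} = - \frac{1}{5}$
$t{\left(18,-17 \right)} 139 = \left(- \frac{1}{5}\right) 139 = - \frac{139}{5}$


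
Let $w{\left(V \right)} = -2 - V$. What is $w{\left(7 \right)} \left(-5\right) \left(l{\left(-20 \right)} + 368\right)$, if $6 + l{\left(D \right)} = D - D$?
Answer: $16290$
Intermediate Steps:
$l{\left(D \right)} = -6$ ($l{\left(D \right)} = -6 + \left(D - D\right) = -6 + 0 = -6$)
$w{\left(7 \right)} \left(-5\right) \left(l{\left(-20 \right)} + 368\right) = \left(-2 - 7\right) \left(-5\right) \left(-6 + 368\right) = \left(-2 - 7\right) \left(-5\right) 362 = \left(-9\right) \left(-5\right) 362 = 45 \cdot 362 = 16290$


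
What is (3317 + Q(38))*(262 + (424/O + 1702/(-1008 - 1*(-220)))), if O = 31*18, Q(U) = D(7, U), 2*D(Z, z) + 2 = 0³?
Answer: 47496246838/54963 ≈ 8.6415e+5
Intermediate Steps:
D(Z, z) = -1 (D(Z, z) = -1 + (½)*0³ = -1 + (½)*0 = -1 + 0 = -1)
Q(U) = -1
O = 558
(3317 + Q(38))*(262 + (424/O + 1702/(-1008 - 1*(-220)))) = (3317 - 1)*(262 + (424/558 + 1702/(-1008 - 1*(-220)))) = 3316*(262 + (424*(1/558) + 1702/(-1008 + 220))) = 3316*(262 + (212/279 + 1702/(-788))) = 3316*(262 + (212/279 + 1702*(-1/788))) = 3316*(262 + (212/279 - 851/394)) = 3316*(262 - 153901/109926) = 3316*(28646711/109926) = 47496246838/54963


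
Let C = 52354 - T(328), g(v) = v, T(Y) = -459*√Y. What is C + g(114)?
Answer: 52468 + 918*√82 ≈ 60781.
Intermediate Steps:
C = 52354 + 918*√82 (C = 52354 - (-459)*√328 = 52354 - (-459)*2*√82 = 52354 - (-918)*√82 = 52354 + 918*√82 ≈ 60667.)
C + g(114) = (52354 + 918*√82) + 114 = 52468 + 918*√82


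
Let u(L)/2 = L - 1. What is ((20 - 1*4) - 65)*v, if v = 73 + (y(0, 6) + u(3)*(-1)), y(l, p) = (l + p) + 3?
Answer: -3822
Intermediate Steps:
u(L) = -2 + 2*L (u(L) = 2*(L - 1) = 2*(-1 + L) = -2 + 2*L)
y(l, p) = 3 + l + p
v = 78 (v = 73 + ((3 + 0 + 6) + (-2 + 2*3)*(-1)) = 73 + (9 + (-2 + 6)*(-1)) = 73 + (9 + 4*(-1)) = 73 + (9 - 4) = 73 + 5 = 78)
((20 - 1*4) - 65)*v = ((20 - 1*4) - 65)*78 = ((20 - 4) - 65)*78 = (16 - 65)*78 = -49*78 = -3822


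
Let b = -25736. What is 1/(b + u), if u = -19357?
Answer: -1/45093 ≈ -2.2176e-5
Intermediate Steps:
1/(b + u) = 1/(-25736 - 19357) = 1/(-45093) = -1/45093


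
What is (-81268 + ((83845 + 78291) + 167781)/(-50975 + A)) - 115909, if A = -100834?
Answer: -4276224730/21687 ≈ -1.9718e+5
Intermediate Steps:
(-81268 + ((83845 + 78291) + 167781)/(-50975 + A)) - 115909 = (-81268 + ((83845 + 78291) + 167781)/(-50975 - 100834)) - 115909 = (-81268 + (162136 + 167781)/(-151809)) - 115909 = (-81268 + 329917*(-1/151809)) - 115909 = (-81268 - 47131/21687) - 115909 = -1762506247/21687 - 115909 = -4276224730/21687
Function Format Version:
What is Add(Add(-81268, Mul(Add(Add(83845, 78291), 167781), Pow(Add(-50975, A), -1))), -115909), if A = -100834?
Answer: Rational(-4276224730, 21687) ≈ -1.9718e+5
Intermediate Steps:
Add(Add(-81268, Mul(Add(Add(83845, 78291), 167781), Pow(Add(-50975, A), -1))), -115909) = Add(Add(-81268, Mul(Add(Add(83845, 78291), 167781), Pow(Add(-50975, -100834), -1))), -115909) = Add(Add(-81268, Mul(Add(162136, 167781), Pow(-151809, -1))), -115909) = Add(Add(-81268, Mul(329917, Rational(-1, 151809))), -115909) = Add(Add(-81268, Rational(-47131, 21687)), -115909) = Add(Rational(-1762506247, 21687), -115909) = Rational(-4276224730, 21687)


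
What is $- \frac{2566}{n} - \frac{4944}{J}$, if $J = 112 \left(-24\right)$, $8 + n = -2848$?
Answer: $\frac{1117}{408} \approx 2.7377$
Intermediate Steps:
$n = -2856$ ($n = -8 - 2848 = -2856$)
$J = -2688$
$- \frac{2566}{n} - \frac{4944}{J} = - \frac{2566}{-2856} - \frac{4944}{-2688} = \left(-2566\right) \left(- \frac{1}{2856}\right) - - \frac{103}{56} = \frac{1283}{1428} + \frac{103}{56} = \frac{1117}{408}$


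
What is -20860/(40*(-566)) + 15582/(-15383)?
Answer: -1594355/17413556 ≈ -0.091558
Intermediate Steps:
-20860/(40*(-566)) + 15582/(-15383) = -20860/(-22640) + 15582*(-1/15383) = -20860*(-1/22640) - 15582/15383 = 1043/1132 - 15582/15383 = -1594355/17413556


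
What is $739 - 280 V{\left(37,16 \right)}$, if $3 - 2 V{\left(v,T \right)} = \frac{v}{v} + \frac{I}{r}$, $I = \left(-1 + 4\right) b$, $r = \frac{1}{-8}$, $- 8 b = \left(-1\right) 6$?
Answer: $-2061$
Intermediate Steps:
$b = \frac{3}{4}$ ($b = - \frac{\left(-1\right) 6}{8} = \left(- \frac{1}{8}\right) \left(-6\right) = \frac{3}{4} \approx 0.75$)
$r = - \frac{1}{8} \approx -0.125$
$I = \frac{9}{4}$ ($I = \left(-1 + 4\right) \frac{3}{4} = 3 \cdot \frac{3}{4} = \frac{9}{4} \approx 2.25$)
$V{\left(v,T \right)} = 10$ ($V{\left(v,T \right)} = \frac{3}{2} - \frac{\frac{v}{v} + \frac{9}{4 \left(- \frac{1}{8}\right)}}{2} = \frac{3}{2} - \frac{1 + \frac{9}{4} \left(-8\right)}{2} = \frac{3}{2} - \frac{1 - 18}{2} = \frac{3}{2} - - \frac{17}{2} = \frac{3}{2} + \frac{17}{2} = 10$)
$739 - 280 V{\left(37,16 \right)} = 739 - 2800 = -2061$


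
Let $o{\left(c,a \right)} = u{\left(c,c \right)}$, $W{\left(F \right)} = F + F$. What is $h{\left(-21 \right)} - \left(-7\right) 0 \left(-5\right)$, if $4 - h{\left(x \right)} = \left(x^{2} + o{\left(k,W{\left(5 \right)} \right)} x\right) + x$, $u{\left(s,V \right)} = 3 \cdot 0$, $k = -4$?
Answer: $-416$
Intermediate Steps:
$W{\left(F \right)} = 2 F$
$u{\left(s,V \right)} = 0$
$o{\left(c,a \right)} = 0$
$h{\left(x \right)} = 4 - x - x^{2}$ ($h{\left(x \right)} = 4 - \left(\left(x^{2} + 0 x\right) + x\right) = 4 - \left(\left(x^{2} + 0\right) + x\right) = 4 - \left(x^{2} + x\right) = 4 - \left(x + x^{2}\right) = 4 - x - x^{2}$)
$h{\left(-21 \right)} - \left(-7\right) 0 \left(-5\right) = \left(4 - -21 - \left(-21\right)^{2}\right) - \left(-7\right) 0 \left(-5\right) = \left(4 + 21 - 441\right) - 0 \left(-5\right) = \left(4 + 21 - 441\right) - 0 = -416 + 0 = -416$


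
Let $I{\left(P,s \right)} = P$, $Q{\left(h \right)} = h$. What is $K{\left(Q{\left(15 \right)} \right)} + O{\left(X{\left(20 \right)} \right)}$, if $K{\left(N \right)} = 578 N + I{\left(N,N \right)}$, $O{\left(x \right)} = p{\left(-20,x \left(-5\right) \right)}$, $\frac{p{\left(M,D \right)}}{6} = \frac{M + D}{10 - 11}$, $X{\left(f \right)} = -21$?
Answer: $8175$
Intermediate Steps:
$p{\left(M,D \right)} = - 6 D - 6 M$ ($p{\left(M,D \right)} = 6 \frac{M + D}{10 - 11} = 6 \frac{D + M}{-1} = 6 \left(D + M\right) \left(-1\right) = 6 \left(- D - M\right) = - 6 D - 6 M$)
$O{\left(x \right)} = 120 + 30 x$ ($O{\left(x \right)} = - 6 x \left(-5\right) - -120 = - 6 \left(- 5 x\right) + 120 = 30 x + 120 = 120 + 30 x$)
$K{\left(N \right)} = 579 N$ ($K{\left(N \right)} = 578 N + N = 579 N$)
$K{\left(Q{\left(15 \right)} \right)} + O{\left(X{\left(20 \right)} \right)} = 579 \cdot 15 + \left(120 + 30 \left(-21\right)\right) = 8685 + \left(120 - 630\right) = 8685 - 510 = 8175$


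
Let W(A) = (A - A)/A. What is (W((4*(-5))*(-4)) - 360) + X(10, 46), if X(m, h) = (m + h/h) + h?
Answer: -303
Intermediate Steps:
W(A) = 0 (W(A) = 0/A = 0)
X(m, h) = 1 + h + m (X(m, h) = (m + 1) + h = (1 + m) + h = 1 + h + m)
(W((4*(-5))*(-4)) - 360) + X(10, 46) = (0 - 360) + (1 + 46 + 10) = -360 + 57 = -303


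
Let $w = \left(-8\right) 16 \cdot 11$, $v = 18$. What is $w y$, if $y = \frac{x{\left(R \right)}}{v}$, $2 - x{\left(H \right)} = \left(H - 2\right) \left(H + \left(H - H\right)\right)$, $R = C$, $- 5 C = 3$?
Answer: $- \frac{7744}{225} \approx -34.418$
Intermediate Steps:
$w = -1408$ ($w = \left(-128\right) 11 = -1408$)
$C = - \frac{3}{5}$ ($C = \left(- \frac{1}{5}\right) 3 = - \frac{3}{5} \approx -0.6$)
$R = - \frac{3}{5} \approx -0.6$
$x{\left(H \right)} = 2 - H \left(-2 + H\right)$ ($x{\left(H \right)} = 2 - \left(H - 2\right) \left(H + \left(H - H\right)\right) = 2 - \left(-2 + H\right) \left(H + 0\right) = 2 - \left(-2 + H\right) H = 2 - H \left(-2 + H\right)$)
$y = \frac{11}{450}$ ($y = \frac{2 - \left(- \frac{3}{5}\right)^{2} + 2 \left(- \frac{3}{5}\right)}{18} = \left(2 - \frac{9}{25} - \frac{6}{5}\right) \frac{1}{18} = \frac{11}{25} \cdot \frac{1}{18} = \frac{11}{450} \approx 0.024444$)
$w y = \left(-1408\right) \frac{11}{450} = - \frac{7744}{225}$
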